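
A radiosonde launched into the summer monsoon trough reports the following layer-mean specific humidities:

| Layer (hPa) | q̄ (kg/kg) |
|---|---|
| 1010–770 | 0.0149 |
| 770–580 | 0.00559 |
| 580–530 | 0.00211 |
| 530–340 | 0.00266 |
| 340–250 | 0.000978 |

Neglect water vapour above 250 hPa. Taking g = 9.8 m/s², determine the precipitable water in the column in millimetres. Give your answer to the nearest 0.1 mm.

Precipitable water is the column-integrated vapour mass per unit area: PW = (1/g) Σ q̄ Δp, with q in kg/kg and Δp in Pa (1 kg/m² of water = 1 mm).
Layer 1010–770 hPa: Δp = 240 hPa = 24000 Pa, q̄ = 0.0149 kg/kg → 0.0149 × 24000 / 9.8 = 36.49 mm
Layer 770–580 hPa: Δp = 190 hPa = 19000 Pa, q̄ = 0.00559 kg/kg → 0.00559 × 19000 / 9.8 = 10.84 mm
Layer 580–530 hPa: Δp = 50 hPa = 5000 Pa, q̄ = 0.00211 kg/kg → 0.00211 × 5000 / 9.8 = 1.08 mm
Layer 530–340 hPa: Δp = 190 hPa = 19000 Pa, q̄ = 0.00266 kg/kg → 0.00266 × 19000 / 9.8 = 5.16 mm
Layer 340–250 hPa: Δp = 90 hPa = 9000 Pa, q̄ = 0.000978 kg/kg → 0.000978 × 9000 / 9.8 = 0.90 mm
PW = 36.49 + 10.84 + 1.08 + 5.16 + 0.90 = 54.47 ≈ 54.5 mm.

PW ≈ 54.5 mm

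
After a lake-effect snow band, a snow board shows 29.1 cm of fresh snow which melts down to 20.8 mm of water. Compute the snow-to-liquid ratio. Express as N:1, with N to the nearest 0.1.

Ratio = snow depth / SWE = 291 mm / 20.8 mm = 14.0, i.e. 14.0:1.

ratio ≈ 14.0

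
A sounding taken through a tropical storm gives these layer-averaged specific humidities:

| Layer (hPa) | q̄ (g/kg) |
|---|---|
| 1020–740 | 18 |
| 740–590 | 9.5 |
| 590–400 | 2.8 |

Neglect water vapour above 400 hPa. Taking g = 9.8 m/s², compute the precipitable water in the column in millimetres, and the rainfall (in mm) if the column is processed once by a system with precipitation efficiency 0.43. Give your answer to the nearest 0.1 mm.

Precipitable water is the column-integrated vapour mass per unit area: PW = (1/g) Σ q̄ Δp, with q in kg/kg and Δp in Pa (1 kg/m² of water = 1 mm).
Layer 1020–740 hPa: Δp = 280 hPa = 28000 Pa, q̄ = 0.018 kg/kg → 0.018 × 28000 / 9.8 = 51.43 mm
Layer 740–590 hPa: Δp = 150 hPa = 15000 Pa, q̄ = 0.0095 kg/kg → 0.0095 × 15000 / 9.8 = 14.54 mm
Layer 590–400 hPa: Δp = 190 hPa = 19000 Pa, q̄ = 0.0028 kg/kg → 0.0028 × 19000 / 9.8 = 5.43 mm
PW = 51.43 + 14.54 + 5.43 = 71.40 ≈ 71.4 mm.
Rainfall = ε × PW = 0.43 × 71.4 = 30.7 mm.

PW ≈ 71.4 mm; rainfall ≈ 30.7 mm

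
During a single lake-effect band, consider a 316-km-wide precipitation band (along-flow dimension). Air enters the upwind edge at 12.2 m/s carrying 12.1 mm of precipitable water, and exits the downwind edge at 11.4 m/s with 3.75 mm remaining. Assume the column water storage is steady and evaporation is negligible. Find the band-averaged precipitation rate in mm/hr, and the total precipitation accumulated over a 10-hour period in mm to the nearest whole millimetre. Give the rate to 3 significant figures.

Column moisture flux per unit crosswind length is F = V × PW.
Inflow: F_in = 12.2 × 12.1 = 147.62 mm·m/s
Outflow: F_out = 11.4 × 3.75 = 42.75 mm·m/s
Steady-state rate R = (F_in − F_out)/L = (147.62 − 42.75) / 316000 m = 3.319e-04 mm/s.
R = 3.319e-04 × 3600 = 1.19 mm/hr.
Over 10 h: total = 1.19 × 10 = 11.9 ≈ 12 mm.

R ≈ 1.19 mm/hr; total ≈ 12 mm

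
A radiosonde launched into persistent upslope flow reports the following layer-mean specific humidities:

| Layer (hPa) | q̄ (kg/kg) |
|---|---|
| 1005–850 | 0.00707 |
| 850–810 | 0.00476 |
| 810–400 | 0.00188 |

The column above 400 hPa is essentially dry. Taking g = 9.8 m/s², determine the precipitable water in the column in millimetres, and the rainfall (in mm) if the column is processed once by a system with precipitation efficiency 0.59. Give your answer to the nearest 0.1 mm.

Precipitable water is the column-integrated vapour mass per unit area: PW = (1/g) Σ q̄ Δp, with q in kg/kg and Δp in Pa (1 kg/m² of water = 1 mm).
Layer 1005–850 hPa: Δp = 155 hPa = 15500 Pa, q̄ = 0.00707 kg/kg → 0.00707 × 15500 / 9.8 = 11.18 mm
Layer 850–810 hPa: Δp = 40 hPa = 4000 Pa, q̄ = 0.00476 kg/kg → 0.00476 × 4000 / 9.8 = 1.94 mm
Layer 810–400 hPa: Δp = 410 hPa = 41000 Pa, q̄ = 0.00188 kg/kg → 0.00188 × 41000 / 9.8 = 7.87 mm
PW = 11.18 + 1.94 + 7.87 = 20.99 ≈ 21.0 mm.
Rainfall = ε × PW = 0.59 × 21.0 = 12.4 mm.

PW ≈ 21.0 mm; rainfall ≈ 12.4 mm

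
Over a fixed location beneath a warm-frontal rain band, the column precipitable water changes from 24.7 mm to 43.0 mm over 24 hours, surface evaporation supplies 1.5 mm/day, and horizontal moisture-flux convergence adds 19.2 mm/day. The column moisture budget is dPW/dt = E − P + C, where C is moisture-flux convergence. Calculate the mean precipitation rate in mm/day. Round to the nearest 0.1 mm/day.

dPW/dt = (43.0 − 24.7) mm / (24/24 day) = +18.300 mm/day.
P = E + C − dPW/dt = 1.5 + (19.2) − (+18.300) = 2.4 mm/day.

P ≈ 2.4 mm/day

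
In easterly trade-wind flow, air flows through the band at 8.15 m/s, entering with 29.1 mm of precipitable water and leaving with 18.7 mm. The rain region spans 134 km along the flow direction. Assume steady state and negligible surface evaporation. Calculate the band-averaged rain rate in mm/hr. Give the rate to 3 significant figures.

Column moisture flux per unit crosswind length is F = V × PW.
Inflow: F_in = 8.15 × 29.1 = 237.165 mm·m/s
Outflow: F_out = 8.15 × 18.7 = 152.405 mm·m/s
Steady-state rate R = (F_in − F_out)/L = (237.165 − 152.405) / 134000 m = 6.325e-04 mm/s.
R = 6.325e-04 × 3600 = 2.28 mm/hr.

R ≈ 2.28 mm/hr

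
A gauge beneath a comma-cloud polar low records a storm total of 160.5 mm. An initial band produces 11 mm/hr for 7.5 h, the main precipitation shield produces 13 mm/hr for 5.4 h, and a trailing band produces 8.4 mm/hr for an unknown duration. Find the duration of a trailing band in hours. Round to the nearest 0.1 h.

duration ≈ 0.9 h

Known phases: 11 × 7.5 + 13 × 5.4 = 82.5 + 70.2 = 152.7 mm.
Remaining depth = 160.5 − 152.7 = 7.8 mm.
Duration = 7.8 / 8.4 = 0.9 h.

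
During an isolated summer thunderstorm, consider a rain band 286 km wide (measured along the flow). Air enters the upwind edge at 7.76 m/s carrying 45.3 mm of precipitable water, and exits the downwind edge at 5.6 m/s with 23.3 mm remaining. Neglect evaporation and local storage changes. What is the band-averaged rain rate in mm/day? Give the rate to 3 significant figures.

R ≈ 66.8 mm/day

Column moisture flux per unit crosswind length is F = V × PW.
Inflow: F_in = 7.76 × 45.3 = 351.528 mm·m/s
Outflow: F_out = 5.6 × 23.3 = 130.48 mm·m/s
Steady-state rate R = (F_in − F_out)/L = (351.528 − 130.48) / 286000 m = 7.729e-04 mm/s.
R = 7.729e-04 × 3600 × 24 = 66.8 mm/day.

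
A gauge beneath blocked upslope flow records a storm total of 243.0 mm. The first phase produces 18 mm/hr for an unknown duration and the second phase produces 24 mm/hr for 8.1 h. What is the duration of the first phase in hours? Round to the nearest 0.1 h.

Known phases: 24 × 8.1 = 194.4 mm.
Remaining depth = 243.0 − 194.4 = 48.6 mm.
Duration = 48.6 / 18 = 2.7 h.

duration ≈ 2.7 h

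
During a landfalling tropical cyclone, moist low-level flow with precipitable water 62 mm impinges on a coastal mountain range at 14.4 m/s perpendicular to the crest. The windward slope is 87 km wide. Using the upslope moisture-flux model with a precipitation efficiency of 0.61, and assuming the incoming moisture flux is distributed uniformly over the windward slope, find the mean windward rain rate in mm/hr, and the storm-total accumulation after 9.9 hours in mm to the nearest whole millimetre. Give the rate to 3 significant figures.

Incoming column moisture flux per unit ridge length: F = V × PW = 14.4 × 62 = 892.8 mm·m/s.
Spread over the 87 km slope with efficiency ε = 0.61: R = ε·F/W = 0.61 × 892.8 / 87000 m = 6.260e-03 mm/s.
R = 6.260e-03 × 3600 = 22.5 mm/hr.
Over 9.9 h: total = 22.5 × 9.9 = 222.75 ≈ 223 mm.

R ≈ 22.5 mm/hr; total ≈ 223 mm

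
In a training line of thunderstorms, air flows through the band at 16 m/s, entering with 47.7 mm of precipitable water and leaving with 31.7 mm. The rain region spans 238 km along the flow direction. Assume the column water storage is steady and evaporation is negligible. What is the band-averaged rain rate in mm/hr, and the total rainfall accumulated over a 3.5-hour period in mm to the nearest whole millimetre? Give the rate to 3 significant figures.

R ≈ 3.87 mm/hr; total ≈ 14 mm

Column moisture flux per unit crosswind length is F = V × PW.
Inflow: F_in = 16 × 47.7 = 763.2 mm·m/s
Outflow: F_out = 16 × 31.7 = 507.2 mm·m/s
Steady-state rate R = (F_in − F_out)/L = (763.2 − 507.2) / 238000 m = 1.076e-03 mm/s.
R = 1.076e-03 × 3600 = 3.87 mm/hr.
Over 3.5 h: total = 3.87 × 3.5 = 13.545 ≈ 14 mm.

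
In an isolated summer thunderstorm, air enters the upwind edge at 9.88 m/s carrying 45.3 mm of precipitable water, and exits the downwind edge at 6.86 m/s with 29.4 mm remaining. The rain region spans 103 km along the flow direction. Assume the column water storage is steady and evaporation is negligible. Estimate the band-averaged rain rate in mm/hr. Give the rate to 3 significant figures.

R ≈ 8.59 mm/hr

Column moisture flux per unit crosswind length is F = V × PW.
Inflow: F_in = 9.88 × 45.3 = 447.564 mm·m/s
Outflow: F_out = 6.86 × 29.4 = 201.684 mm·m/s
Steady-state rate R = (F_in − F_out)/L = (447.564 − 201.684) / 103000 m = 2.387e-03 mm/s.
R = 2.387e-03 × 3600 = 8.59 mm/hr.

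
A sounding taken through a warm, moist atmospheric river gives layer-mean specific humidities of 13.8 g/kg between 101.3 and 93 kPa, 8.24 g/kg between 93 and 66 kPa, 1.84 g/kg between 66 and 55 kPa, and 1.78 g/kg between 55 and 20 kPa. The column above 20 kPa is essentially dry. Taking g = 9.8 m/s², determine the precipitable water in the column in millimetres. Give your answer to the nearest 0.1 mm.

PW ≈ 42.8 mm

Precipitable water is the column-integrated vapour mass per unit area: PW = (1/g) Σ q̄ Δp, with q in kg/kg and Δp in Pa (1 kg/m² of water = 1 mm).
Layer 101.3–93 kPa: Δp = 83 hPa = 8300 Pa, q̄ = 0.0138 kg/kg → 0.0138 × 8300 / 9.8 = 11.69 mm
Layer 93–66 kPa: Δp = 270 hPa = 27000 Pa, q̄ = 0.00824 kg/kg → 0.00824 × 27000 / 9.8 = 22.70 mm
Layer 66–55 kPa: Δp = 110 hPa = 11000 Pa, q̄ = 0.00184 kg/kg → 0.00184 × 11000 / 9.8 = 2.07 mm
Layer 55–20 kPa: Δp = 350 hPa = 35000 Pa, q̄ = 0.00178 kg/kg → 0.00178 × 35000 / 9.8 = 6.36 mm
PW = 11.69 + 22.70 + 2.07 + 6.36 = 42.82 ≈ 42.8 mm.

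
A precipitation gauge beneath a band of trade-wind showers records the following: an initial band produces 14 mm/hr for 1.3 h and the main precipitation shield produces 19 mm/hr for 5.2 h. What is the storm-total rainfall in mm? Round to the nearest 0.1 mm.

Total = Σ Rᵢ Δtᵢ = 14 × 1.3 + 19 × 5.2
      = 18.2 + 98.8 = 117.0 mm.

total ≈ 117.0 mm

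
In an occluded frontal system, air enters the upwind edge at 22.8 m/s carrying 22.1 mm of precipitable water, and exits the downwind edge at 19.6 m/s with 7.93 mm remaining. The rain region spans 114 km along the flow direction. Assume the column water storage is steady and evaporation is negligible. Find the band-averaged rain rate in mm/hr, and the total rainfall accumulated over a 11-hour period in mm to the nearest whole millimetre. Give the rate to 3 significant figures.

Column moisture flux per unit crosswind length is F = V × PW.
Inflow: F_in = 22.8 × 22.1 = 503.88 mm·m/s
Outflow: F_out = 19.6 × 7.93 = 155.428 mm·m/s
Steady-state rate R = (F_in − F_out)/L = (503.88 − 155.428) / 114000 m = 3.057e-03 mm/s.
R = 3.057e-03 × 3600 = 11.0 mm/hr.
Over 11 h: total = 11.0 × 11 = 121 mm.

R ≈ 11.0 mm/hr; total ≈ 121 mm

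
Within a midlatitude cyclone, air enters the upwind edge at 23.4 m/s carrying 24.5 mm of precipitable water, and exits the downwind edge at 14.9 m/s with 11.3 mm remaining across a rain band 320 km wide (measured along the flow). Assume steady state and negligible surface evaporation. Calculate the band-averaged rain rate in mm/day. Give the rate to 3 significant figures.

Column moisture flux per unit crosswind length is F = V × PW.
Inflow: F_in = 23.4 × 24.5 = 573.3 mm·m/s
Outflow: F_out = 14.9 × 11.3 = 168.37 mm·m/s
Steady-state rate R = (F_in − F_out)/L = (573.3 − 168.37) / 320000 m = 1.265e-03 mm/s.
R = 1.265e-03 × 3600 × 24 = 109 mm/day.

R ≈ 109 mm/day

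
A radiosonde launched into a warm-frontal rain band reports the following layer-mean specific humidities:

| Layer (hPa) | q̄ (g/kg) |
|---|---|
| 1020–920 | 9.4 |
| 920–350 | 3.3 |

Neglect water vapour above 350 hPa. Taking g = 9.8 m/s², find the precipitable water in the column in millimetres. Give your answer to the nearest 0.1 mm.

Precipitable water is the column-integrated vapour mass per unit area: PW = (1/g) Σ q̄ Δp, with q in kg/kg and Δp in Pa (1 kg/m² of water = 1 mm).
Layer 1020–920 hPa: Δp = 100 hPa = 10000 Pa, q̄ = 0.0094 kg/kg → 0.0094 × 10000 / 9.8 = 9.59 mm
Layer 920–350 hPa: Δp = 570 hPa = 57000 Pa, q̄ = 0.0033 kg/kg → 0.0033 × 57000 / 9.8 = 19.19 mm
PW = 9.59 + 19.19 = 28.78 ≈ 28.8 mm.

PW ≈ 28.8 mm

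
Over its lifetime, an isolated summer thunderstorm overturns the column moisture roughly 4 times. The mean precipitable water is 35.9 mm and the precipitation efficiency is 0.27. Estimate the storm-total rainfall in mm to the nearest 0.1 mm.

rainfall ≈ 38.8 mm

Each cycle deposits ε × PW = 0.27 × 35.9 = 9.693 mm.
Over 4 cycles: 4 × 9.693 = 38.8 mm.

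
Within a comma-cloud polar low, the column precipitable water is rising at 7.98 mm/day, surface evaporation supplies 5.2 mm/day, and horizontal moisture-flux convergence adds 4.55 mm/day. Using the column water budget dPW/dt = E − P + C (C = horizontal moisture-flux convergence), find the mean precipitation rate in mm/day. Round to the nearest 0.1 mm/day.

P ≈ 1.8 mm/day

dPW/dt = +7.98 mm/day.
P = E + C − dPW/dt = 5.2 + (4.55) − (+7.98) = 1.8 mm/day.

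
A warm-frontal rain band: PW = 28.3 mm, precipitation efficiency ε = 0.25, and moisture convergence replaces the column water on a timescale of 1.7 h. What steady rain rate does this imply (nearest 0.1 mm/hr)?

R ≈ 4.2 mm/hr

Each overturning extracts ε × PW = 0.25 × 28.3 = 7.075 mm.
Rate = ε·PW / τ = 7.075 / 1.7 h = 4.2 mm/hr.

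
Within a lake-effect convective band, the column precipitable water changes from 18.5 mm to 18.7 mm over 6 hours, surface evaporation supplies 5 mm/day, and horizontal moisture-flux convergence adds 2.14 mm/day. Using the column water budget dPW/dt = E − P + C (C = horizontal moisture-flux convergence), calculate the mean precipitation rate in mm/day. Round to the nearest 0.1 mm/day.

P ≈ 6.3 mm/day

dPW/dt = (18.7 − 18.5) mm / (6/24 day) = +0.800 mm/day.
P = E + C − dPW/dt = 5 + (2.14) − (+0.800) = 6.3 mm/day.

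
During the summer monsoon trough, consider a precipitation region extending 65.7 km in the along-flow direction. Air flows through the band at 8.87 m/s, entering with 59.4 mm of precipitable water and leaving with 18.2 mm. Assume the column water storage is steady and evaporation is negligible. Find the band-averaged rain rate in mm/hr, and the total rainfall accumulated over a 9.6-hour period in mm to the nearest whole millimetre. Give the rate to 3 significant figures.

Column moisture flux per unit crosswind length is F = V × PW.
Inflow: F_in = 8.87 × 59.4 = 526.878 mm·m/s
Outflow: F_out = 8.87 × 18.2 = 161.434 mm·m/s
Steady-state rate R = (F_in − F_out)/L = (526.878 − 161.434) / 65700 m = 5.562e-03 mm/s.
R = 5.562e-03 × 3600 = 20.0 mm/hr.
Over 9.6 h: total = 20.0 × 9.6 = 192 mm.

R ≈ 20.0 mm/hr; total ≈ 192 mm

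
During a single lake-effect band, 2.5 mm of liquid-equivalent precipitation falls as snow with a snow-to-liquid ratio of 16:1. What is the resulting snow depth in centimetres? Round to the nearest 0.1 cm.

snow depth ≈ 4.0 cm

Snow depth = liquid × ratio = 2.5 mm × 16 = 40 mm = 4.0 cm.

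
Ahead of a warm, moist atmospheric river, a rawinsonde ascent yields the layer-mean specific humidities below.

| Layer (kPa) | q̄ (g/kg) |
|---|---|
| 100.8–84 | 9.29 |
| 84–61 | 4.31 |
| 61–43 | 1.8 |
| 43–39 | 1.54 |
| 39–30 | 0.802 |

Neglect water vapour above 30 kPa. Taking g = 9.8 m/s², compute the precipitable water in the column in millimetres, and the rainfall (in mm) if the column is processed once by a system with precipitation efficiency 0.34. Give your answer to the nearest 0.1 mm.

PW ≈ 30.7 mm; rainfall ≈ 10.4 mm

Precipitable water is the column-integrated vapour mass per unit area: PW = (1/g) Σ q̄ Δp, with q in kg/kg and Δp in Pa (1 kg/m² of water = 1 mm).
Layer 100.8–84 kPa: Δp = 168 hPa = 16800 Pa, q̄ = 0.00929 kg/kg → 0.00929 × 16800 / 9.8 = 15.93 mm
Layer 84–61 kPa: Δp = 230 hPa = 23000 Pa, q̄ = 0.00431 kg/kg → 0.00431 × 23000 / 9.8 = 10.12 mm
Layer 61–43 kPa: Δp = 180 hPa = 18000 Pa, q̄ = 0.0018 kg/kg → 0.0018 × 18000 / 9.8 = 3.31 mm
Layer 43–39 kPa: Δp = 40 hPa = 4000 Pa, q̄ = 0.00154 kg/kg → 0.00154 × 4000 / 9.8 = 0.63 mm
Layer 39–30 kPa: Δp = 90 hPa = 9000 Pa, q̄ = 0.000802 kg/kg → 0.000802 × 9000 / 9.8 = 0.74 mm
PW = 15.93 + 10.12 + 3.31 + 0.63 + 0.74 = 30.73 ≈ 30.7 mm.
Rainfall = ε × PW = 0.34 × 30.7 = 10.4 mm.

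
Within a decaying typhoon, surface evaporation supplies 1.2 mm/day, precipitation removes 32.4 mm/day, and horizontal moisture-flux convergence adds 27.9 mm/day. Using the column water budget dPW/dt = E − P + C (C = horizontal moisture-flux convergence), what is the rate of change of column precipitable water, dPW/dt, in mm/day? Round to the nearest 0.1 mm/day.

dPW/dt = E − P + C = 1.2 − 32.4 + (27.9) = -3.3 mm/day.

dPW/dt ≈ -3.3 mm/day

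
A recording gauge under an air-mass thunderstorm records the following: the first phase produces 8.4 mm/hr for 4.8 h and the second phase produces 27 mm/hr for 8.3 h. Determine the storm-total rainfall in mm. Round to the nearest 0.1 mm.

Total = Σ Rᵢ Δtᵢ = 8.4 × 4.8 + 27 × 8.3
      = 40.32 + 224.1 = 264.4 mm.

total ≈ 264.4 mm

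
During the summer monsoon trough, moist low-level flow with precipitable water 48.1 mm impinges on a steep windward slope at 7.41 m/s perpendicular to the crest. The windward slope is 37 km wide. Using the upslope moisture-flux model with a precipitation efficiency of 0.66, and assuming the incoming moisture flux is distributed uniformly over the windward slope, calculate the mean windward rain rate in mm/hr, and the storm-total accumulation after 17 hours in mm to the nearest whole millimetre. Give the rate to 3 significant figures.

R ≈ 22.9 mm/hr; total ≈ 389 mm

Incoming column moisture flux per unit ridge length: F = V × PW = 7.41 × 48.1 = 356.421 mm·m/s.
Spread over the 37 km slope with efficiency ε = 0.66: R = ε·F/W = 0.66 × 356.421 / 37000 m = 6.358e-03 mm/s.
R = 6.358e-03 × 3600 = 22.9 mm/hr.
Over 17 h: total = 22.9 × 17 = 389.3 ≈ 389 mm.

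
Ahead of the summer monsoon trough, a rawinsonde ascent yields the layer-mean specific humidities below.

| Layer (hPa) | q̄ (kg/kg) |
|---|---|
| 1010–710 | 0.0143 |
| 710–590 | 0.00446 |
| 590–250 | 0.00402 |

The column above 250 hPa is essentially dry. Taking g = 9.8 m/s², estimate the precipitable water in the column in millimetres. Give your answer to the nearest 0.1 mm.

Precipitable water is the column-integrated vapour mass per unit area: PW = (1/g) Σ q̄ Δp, with q in kg/kg and Δp in Pa (1 kg/m² of water = 1 mm).
Layer 1010–710 hPa: Δp = 300 hPa = 30000 Pa, q̄ = 0.0143 kg/kg → 0.0143 × 30000 / 9.8 = 43.78 mm
Layer 710–590 hPa: Δp = 120 hPa = 12000 Pa, q̄ = 0.00446 kg/kg → 0.00446 × 12000 / 9.8 = 5.46 mm
Layer 590–250 hPa: Δp = 340 hPa = 34000 Pa, q̄ = 0.00402 kg/kg → 0.00402 × 34000 / 9.8 = 13.95 mm
PW = 43.78 + 5.46 + 13.95 = 63.19 ≈ 63.2 mm.

PW ≈ 63.2 mm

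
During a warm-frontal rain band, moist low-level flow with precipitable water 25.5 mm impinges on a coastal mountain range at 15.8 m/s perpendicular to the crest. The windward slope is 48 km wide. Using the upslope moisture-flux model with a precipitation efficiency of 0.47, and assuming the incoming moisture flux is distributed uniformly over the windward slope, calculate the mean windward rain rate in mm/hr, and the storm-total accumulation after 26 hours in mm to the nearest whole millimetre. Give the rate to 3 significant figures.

R ≈ 14.2 mm/hr; total ≈ 369 mm

Incoming column moisture flux per unit ridge length: F = V × PW = 15.8 × 25.5 = 402.9 mm·m/s.
Spread over the 48 km slope with efficiency ε = 0.47: R = ε·F/W = 0.47 × 402.9 / 48000 m = 3.945e-03 mm/s.
R = 3.945e-03 × 3600 = 14.2 mm/hr.
Over 26 h: total = 14.2 × 26 = 369.2 ≈ 369 mm.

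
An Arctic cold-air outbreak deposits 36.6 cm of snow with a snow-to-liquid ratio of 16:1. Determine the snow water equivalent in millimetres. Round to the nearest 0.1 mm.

SWE = snow depth / ratio = 36.6 cm / 16 = 2.288 cm = 22.9 mm.

SWE ≈ 22.9 mm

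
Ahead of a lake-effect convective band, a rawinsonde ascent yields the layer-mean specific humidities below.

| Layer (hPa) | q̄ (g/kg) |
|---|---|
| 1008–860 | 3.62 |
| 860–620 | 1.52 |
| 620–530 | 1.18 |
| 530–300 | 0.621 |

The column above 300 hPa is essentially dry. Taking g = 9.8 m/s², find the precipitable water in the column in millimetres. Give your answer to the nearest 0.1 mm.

Precipitable water is the column-integrated vapour mass per unit area: PW = (1/g) Σ q̄ Δp, with q in kg/kg and Δp in Pa (1 kg/m² of water = 1 mm).
Layer 1008–860 hPa: Δp = 148 hPa = 14800 Pa, q̄ = 0.00362 kg/kg → 0.00362 × 14800 / 9.8 = 5.47 mm
Layer 860–620 hPa: Δp = 240 hPa = 24000 Pa, q̄ = 0.00152 kg/kg → 0.00152 × 24000 / 9.8 = 3.72 mm
Layer 620–530 hPa: Δp = 90 hPa = 9000 Pa, q̄ = 0.00118 kg/kg → 0.00118 × 9000 / 9.8 = 1.08 mm
Layer 530–300 hPa: Δp = 230 hPa = 23000 Pa, q̄ = 0.000621 kg/kg → 0.000621 × 23000 / 9.8 = 1.46 mm
PW = 5.47 + 3.72 + 1.08 + 1.46 = 11.73 ≈ 11.7 mm.

PW ≈ 11.7 mm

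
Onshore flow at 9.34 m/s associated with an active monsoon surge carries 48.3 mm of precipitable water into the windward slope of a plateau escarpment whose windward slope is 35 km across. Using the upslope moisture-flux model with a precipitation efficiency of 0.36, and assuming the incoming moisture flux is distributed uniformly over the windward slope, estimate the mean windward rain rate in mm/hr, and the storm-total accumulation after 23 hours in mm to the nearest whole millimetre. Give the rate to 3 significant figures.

Incoming column moisture flux per unit ridge length: F = V × PW = 9.34 × 48.3 = 451.122 mm·m/s.
Spread over the 35 km slope with efficiency ε = 0.36: R = ε·F/W = 0.36 × 451.122 / 35000 m = 4.640e-03 mm/s.
R = 4.640e-03 × 3600 = 16.7 mm/hr.
Over 23 h: total = 16.7 × 23 = 384.1 ≈ 384 mm.

R ≈ 16.7 mm/hr; total ≈ 384 mm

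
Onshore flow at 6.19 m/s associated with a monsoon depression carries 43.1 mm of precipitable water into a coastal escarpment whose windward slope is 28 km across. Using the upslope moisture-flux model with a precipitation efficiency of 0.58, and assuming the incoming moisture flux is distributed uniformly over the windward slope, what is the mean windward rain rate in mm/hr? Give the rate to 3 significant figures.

Incoming column moisture flux per unit ridge length: F = V × PW = 6.19 × 43.1 = 266.789 mm·m/s.
Spread over the 28 km slope with efficiency ε = 0.58: R = ε·F/W = 0.58 × 266.789 / 28000 m = 5.526e-03 mm/s.
R = 5.526e-03 × 3600 = 19.9 mm/hr.

R ≈ 19.9 mm/hr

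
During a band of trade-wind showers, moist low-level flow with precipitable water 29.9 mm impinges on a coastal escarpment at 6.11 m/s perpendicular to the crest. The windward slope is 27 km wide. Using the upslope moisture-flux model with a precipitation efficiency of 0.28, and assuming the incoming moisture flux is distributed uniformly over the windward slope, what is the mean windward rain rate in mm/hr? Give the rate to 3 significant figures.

Incoming column moisture flux per unit ridge length: F = V × PW = 6.11 × 29.9 = 182.689 mm·m/s.
Spread over the 27 km slope with efficiency ε = 0.28: R = ε·F/W = 0.28 × 182.689 / 27000 m = 1.895e-03 mm/s.
R = 1.895e-03 × 3600 = 6.82 mm/hr.

R ≈ 6.82 mm/hr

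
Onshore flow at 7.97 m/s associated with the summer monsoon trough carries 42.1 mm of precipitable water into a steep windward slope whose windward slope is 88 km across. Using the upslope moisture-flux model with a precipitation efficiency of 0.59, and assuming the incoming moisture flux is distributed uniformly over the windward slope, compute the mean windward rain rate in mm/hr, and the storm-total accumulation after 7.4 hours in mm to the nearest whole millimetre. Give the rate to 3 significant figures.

R ≈ 8.10 mm/hr; total ≈ 60 mm

Incoming column moisture flux per unit ridge length: F = V × PW = 7.97 × 42.1 = 335.537 mm·m/s.
Spread over the 88 km slope with efficiency ε = 0.59: R = ε·F/W = 0.59 × 335.537 / 88000 m = 2.250e-03 mm/s.
R = 2.250e-03 × 3600 = 8.10 mm/hr.
Over 7.4 h: total = 8.10 × 7.4 = 59.94 ≈ 60 mm.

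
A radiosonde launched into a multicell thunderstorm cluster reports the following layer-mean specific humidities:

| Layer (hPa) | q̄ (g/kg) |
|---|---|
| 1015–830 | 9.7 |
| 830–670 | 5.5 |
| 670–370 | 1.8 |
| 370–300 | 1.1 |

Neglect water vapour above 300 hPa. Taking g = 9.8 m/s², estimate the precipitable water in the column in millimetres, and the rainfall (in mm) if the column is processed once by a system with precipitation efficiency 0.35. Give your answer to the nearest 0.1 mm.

Precipitable water is the column-integrated vapour mass per unit area: PW = (1/g) Σ q̄ Δp, with q in kg/kg and Δp in Pa (1 kg/m² of water = 1 mm).
Layer 1015–830 hPa: Δp = 185 hPa = 18500 Pa, q̄ = 0.0097 kg/kg → 0.0097 × 18500 / 9.8 = 18.31 mm
Layer 830–670 hPa: Δp = 160 hPa = 16000 Pa, q̄ = 0.0055 kg/kg → 0.0055 × 16000 / 9.8 = 8.98 mm
Layer 670–370 hPa: Δp = 300 hPa = 30000 Pa, q̄ = 0.0018 kg/kg → 0.0018 × 30000 / 9.8 = 5.51 mm
Layer 370–300 hPa: Δp = 70 hPa = 7000 Pa, q̄ = 0.0011 kg/kg → 0.0011 × 7000 / 9.8 = 0.79 mm
PW = 18.31 + 8.98 + 5.51 + 0.79 = 33.59 ≈ 33.6 mm.
Rainfall = ε × PW = 0.35 × 33.6 = 11.8 mm.

PW ≈ 33.6 mm; rainfall ≈ 11.8 mm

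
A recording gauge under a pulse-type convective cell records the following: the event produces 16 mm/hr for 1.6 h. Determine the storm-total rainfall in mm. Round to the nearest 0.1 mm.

Total = Σ Rᵢ Δtᵢ = 16 × 1.6
      = 25.6 = 25.6 mm.

total ≈ 25.6 mm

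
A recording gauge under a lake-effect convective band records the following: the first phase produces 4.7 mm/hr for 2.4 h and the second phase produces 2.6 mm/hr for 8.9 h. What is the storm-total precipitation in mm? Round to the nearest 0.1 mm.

Total = Σ Rᵢ Δtᵢ = 4.7 × 2.4 + 2.6 × 8.9
      = 11.28 + 23.14 = 34.4 mm.

total ≈ 34.4 mm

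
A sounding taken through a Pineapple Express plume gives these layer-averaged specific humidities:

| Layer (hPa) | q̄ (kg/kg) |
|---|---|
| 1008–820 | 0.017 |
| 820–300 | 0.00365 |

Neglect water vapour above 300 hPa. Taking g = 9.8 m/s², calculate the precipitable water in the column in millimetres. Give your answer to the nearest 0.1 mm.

Precipitable water is the column-integrated vapour mass per unit area: PW = (1/g) Σ q̄ Δp, with q in kg/kg and Δp in Pa (1 kg/m² of water = 1 mm).
Layer 1008–820 hPa: Δp = 188 hPa = 18800 Pa, q̄ = 0.017 kg/kg → 0.017 × 18800 / 9.8 = 32.61 mm
Layer 820–300 hPa: Δp = 520 hPa = 52000 Pa, q̄ = 0.00365 kg/kg → 0.00365 × 52000 / 9.8 = 19.37 mm
PW = 32.61 + 19.37 = 51.98 ≈ 52.0 mm.

PW ≈ 52.0 mm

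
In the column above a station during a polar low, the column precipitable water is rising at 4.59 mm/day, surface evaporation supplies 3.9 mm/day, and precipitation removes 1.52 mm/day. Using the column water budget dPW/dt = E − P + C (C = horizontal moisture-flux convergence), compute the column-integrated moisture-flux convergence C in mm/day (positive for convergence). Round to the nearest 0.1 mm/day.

C ≈ 2.2 mm/day

dPW/dt = +4.59 mm/day.
C = dPW/dt − E + P = (+4.59) − 3.9 + 1.52 = 2.2 mm/day.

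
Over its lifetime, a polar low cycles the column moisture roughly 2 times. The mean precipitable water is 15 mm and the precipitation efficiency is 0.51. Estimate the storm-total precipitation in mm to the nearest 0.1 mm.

precipitation ≈ 15.3 mm

Each cycle deposits ε × PW = 0.51 × 15 = 7.65 mm.
Over 2 cycles: 2 × 7.65 = 15.3 mm.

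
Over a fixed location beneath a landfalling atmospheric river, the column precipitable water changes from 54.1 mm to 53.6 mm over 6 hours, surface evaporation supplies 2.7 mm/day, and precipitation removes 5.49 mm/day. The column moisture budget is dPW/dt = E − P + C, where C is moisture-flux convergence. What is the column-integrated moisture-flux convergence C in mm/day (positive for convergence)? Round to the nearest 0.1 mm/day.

C ≈ 0.8 mm/day

dPW/dt = (53.6 − 54.1) mm / (6/24 day) = -2.000 mm/day.
C = dPW/dt − E + P = (-2.000) − 2.7 + 5.49 = 0.8 mm/day.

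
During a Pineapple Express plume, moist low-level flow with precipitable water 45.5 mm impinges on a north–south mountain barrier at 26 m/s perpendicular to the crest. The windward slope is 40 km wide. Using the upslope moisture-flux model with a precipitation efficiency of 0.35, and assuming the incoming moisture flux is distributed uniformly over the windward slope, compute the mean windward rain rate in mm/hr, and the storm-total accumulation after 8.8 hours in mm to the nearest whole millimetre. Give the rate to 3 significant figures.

Incoming column moisture flux per unit ridge length: F = V × PW = 26 × 45.5 = 1183 mm·m/s.
Spread over the 40 km slope with efficiency ε = 0.35: R = ε·F/W = 0.35 × 1183 / 40000 m = 1.035e-02 mm/s.
R = 1.035e-02 × 3600 = 37.3 mm/hr.
Over 8.8 h: total = 37.3 × 8.8 = 328.24 ≈ 328 mm.

R ≈ 37.3 mm/hr; total ≈ 328 mm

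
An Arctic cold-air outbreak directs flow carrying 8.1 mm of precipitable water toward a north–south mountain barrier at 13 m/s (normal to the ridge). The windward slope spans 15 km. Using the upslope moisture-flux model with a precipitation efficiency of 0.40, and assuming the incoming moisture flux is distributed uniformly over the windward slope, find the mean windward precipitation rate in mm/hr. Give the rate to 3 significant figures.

R ≈ 10.1 mm/hr

Incoming column moisture flux per unit ridge length: F = V × PW = 13 × 8.1 = 105.3 mm·m/s.
Spread over the 15 km slope with efficiency ε = 0.40: R = ε·F/W = 0.40 × 105.3 / 15000 m = 2.808e-03 mm/s.
R = 2.808e-03 × 3600 = 10.1 mm/hr.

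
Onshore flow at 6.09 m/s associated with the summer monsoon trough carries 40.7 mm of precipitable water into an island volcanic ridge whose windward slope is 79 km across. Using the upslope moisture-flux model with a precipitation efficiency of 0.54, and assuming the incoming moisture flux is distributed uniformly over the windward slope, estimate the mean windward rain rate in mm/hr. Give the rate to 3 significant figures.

R ≈ 6.10 mm/hr

Incoming column moisture flux per unit ridge length: F = V × PW = 6.09 × 40.7 = 247.863 mm·m/s.
Spread over the 79 km slope with efficiency ε = 0.54: R = ε·F/W = 0.54 × 247.863 / 79000 m = 1.694e-03 mm/s.
R = 1.694e-03 × 3600 = 6.10 mm/hr.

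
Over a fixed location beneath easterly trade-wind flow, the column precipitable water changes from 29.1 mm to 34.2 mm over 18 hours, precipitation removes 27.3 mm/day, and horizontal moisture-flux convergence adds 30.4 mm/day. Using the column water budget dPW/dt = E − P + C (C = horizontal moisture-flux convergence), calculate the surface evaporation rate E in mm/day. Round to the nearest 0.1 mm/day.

E ≈ 3.7 mm/day

dPW/dt = (34.2 − 29.1) mm / (18/24 day) = +6.800 mm/day.
E = dPW/dt + P − C = (+6.800) + 27.3 − (30.4) = 3.7 mm/day.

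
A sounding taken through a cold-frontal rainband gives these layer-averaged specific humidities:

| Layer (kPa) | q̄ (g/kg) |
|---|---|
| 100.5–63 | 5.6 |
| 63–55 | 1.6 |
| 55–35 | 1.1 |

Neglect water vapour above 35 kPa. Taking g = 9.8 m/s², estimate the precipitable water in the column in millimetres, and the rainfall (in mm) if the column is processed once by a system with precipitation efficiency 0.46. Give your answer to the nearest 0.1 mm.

PW ≈ 25.0 mm; rainfall ≈ 11.5 mm

Precipitable water is the column-integrated vapour mass per unit area: PW = (1/g) Σ q̄ Δp, with q in kg/kg and Δp in Pa (1 kg/m² of water = 1 mm).
Layer 100.5–63 kPa: Δp = 375 hPa = 37500 Pa, q̄ = 0.0056 kg/kg → 0.0056 × 37500 / 9.8 = 21.43 mm
Layer 63–55 kPa: Δp = 80 hPa = 8000 Pa, q̄ = 0.0016 kg/kg → 0.0016 × 8000 / 9.8 = 1.31 mm
Layer 55–35 kPa: Δp = 200 hPa = 20000 Pa, q̄ = 0.0011 kg/kg → 0.0011 × 20000 / 9.8 = 2.24 mm
PW = 21.43 + 1.31 + 2.24 = 24.98 ≈ 25.0 mm.
Rainfall = ε × PW = 0.46 × 25.0 = 11.5 mm.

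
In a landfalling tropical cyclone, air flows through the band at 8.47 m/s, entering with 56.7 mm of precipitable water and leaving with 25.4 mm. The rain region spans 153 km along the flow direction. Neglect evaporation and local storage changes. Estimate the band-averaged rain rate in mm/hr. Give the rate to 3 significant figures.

R ≈ 6.24 mm/hr

Column moisture flux per unit crosswind length is F = V × PW.
Inflow: F_in = 8.47 × 56.7 = 480.249 mm·m/s
Outflow: F_out = 8.47 × 25.4 = 215.138 mm·m/s
Steady-state rate R = (F_in − F_out)/L = (480.249 − 215.138) / 153000 m = 1.733e-03 mm/s.
R = 1.733e-03 × 3600 = 6.24 mm/hr.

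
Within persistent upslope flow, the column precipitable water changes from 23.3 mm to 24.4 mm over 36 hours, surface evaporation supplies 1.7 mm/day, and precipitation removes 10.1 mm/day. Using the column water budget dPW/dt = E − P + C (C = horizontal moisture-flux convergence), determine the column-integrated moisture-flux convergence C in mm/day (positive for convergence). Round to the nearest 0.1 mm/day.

dPW/dt = (24.4 − 23.3) mm / (36/24 day) = +0.733 mm/day.
C = dPW/dt − E + P = (+0.733) − 1.7 + 10.1 = 9.1 mm/day.

C ≈ 9.1 mm/day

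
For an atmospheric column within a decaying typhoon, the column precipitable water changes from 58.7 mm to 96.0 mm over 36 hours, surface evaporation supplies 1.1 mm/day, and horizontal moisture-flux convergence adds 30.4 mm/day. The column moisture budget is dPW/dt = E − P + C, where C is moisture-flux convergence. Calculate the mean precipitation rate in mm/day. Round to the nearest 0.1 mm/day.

dPW/dt = (96.0 − 58.7) mm / (36/24 day) = +24.867 mm/day.
P = E + C − dPW/dt = 1.1 + (30.4) − (+24.867) = 6.6 mm/day.

P ≈ 6.6 mm/day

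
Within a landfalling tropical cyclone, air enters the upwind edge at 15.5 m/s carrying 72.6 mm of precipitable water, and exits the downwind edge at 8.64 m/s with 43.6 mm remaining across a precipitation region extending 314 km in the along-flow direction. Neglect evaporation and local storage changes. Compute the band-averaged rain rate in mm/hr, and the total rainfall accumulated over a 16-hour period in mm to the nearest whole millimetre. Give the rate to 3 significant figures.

R ≈ 8.58 mm/hr; total ≈ 137 mm

Column moisture flux per unit crosswind length is F = V × PW.
Inflow: F_in = 15.5 × 72.6 = 1125.3 mm·m/s
Outflow: F_out = 8.64 × 43.6 = 376.704 mm·m/s
Steady-state rate R = (F_in − F_out)/L = (1125.3 − 376.704) / 314000 m = 2.384e-03 mm/s.
R = 2.384e-03 × 3600 = 8.58 mm/hr.
Over 16 h: total = 8.58 × 16 = 137.28 ≈ 137 mm.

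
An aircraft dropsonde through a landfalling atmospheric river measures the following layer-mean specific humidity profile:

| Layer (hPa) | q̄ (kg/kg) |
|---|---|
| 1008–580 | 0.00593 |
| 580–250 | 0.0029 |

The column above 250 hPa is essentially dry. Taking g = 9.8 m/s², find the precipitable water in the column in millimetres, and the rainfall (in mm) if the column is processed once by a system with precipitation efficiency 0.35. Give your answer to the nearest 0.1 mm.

PW ≈ 35.7 mm; rainfall ≈ 12.5 mm

Precipitable water is the column-integrated vapour mass per unit area: PW = (1/g) Σ q̄ Δp, with q in kg/kg and Δp in Pa (1 kg/m² of water = 1 mm).
Layer 1008–580 hPa: Δp = 428 hPa = 42800 Pa, q̄ = 0.00593 kg/kg → 0.00593 × 42800 / 9.8 = 25.90 mm
Layer 580–250 hPa: Δp = 330 hPa = 33000 Pa, q̄ = 0.0029 kg/kg → 0.0029 × 33000 / 9.8 = 9.77 mm
PW = 25.90 + 9.77 = 35.67 ≈ 35.7 mm.
Rainfall = ε × PW = 0.35 × 35.7 = 12.5 mm.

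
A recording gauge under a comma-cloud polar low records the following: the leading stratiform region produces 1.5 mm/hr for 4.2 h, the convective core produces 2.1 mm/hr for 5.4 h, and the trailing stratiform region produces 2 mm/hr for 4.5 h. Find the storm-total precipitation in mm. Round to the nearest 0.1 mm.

total ≈ 26.6 mm

Total = Σ Rᵢ Δtᵢ = 1.5 × 4.2 + 2.1 × 5.4 + 2 × 4.5
      = 6.3 + 11.34 + 9 = 26.6 mm.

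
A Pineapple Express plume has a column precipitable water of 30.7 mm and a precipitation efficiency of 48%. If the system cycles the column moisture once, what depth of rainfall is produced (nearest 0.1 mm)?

rainfall ≈ 14.7 mm

Rainfall = ε × PW = 0.48 × 30.7 = 14.7 mm.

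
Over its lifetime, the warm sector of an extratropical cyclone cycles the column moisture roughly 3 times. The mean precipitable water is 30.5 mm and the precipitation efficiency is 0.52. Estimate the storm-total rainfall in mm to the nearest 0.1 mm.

rainfall ≈ 47.6 mm

Each cycle deposits ε × PW = 0.52 × 30.5 = 15.86 mm.
Over 3 cycles: 3 × 15.86 = 47.6 mm.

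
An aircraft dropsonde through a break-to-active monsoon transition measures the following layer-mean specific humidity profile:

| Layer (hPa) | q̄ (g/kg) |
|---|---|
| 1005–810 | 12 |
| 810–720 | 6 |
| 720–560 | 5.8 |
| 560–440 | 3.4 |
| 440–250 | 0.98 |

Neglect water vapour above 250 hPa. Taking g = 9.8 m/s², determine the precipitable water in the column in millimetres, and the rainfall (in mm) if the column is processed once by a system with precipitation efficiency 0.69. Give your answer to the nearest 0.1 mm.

PW ≈ 44.9 mm; rainfall ≈ 31.0 mm

Precipitable water is the column-integrated vapour mass per unit area: PW = (1/g) Σ q̄ Δp, with q in kg/kg and Δp in Pa (1 kg/m² of water = 1 mm).
Layer 1005–810 hPa: Δp = 195 hPa = 19500 Pa, q̄ = 0.012 kg/kg → 0.012 × 19500 / 9.8 = 23.88 mm
Layer 810–720 hPa: Δp = 90 hPa = 9000 Pa, q̄ = 0.006 kg/kg → 0.006 × 9000 / 9.8 = 5.51 mm
Layer 720–560 hPa: Δp = 160 hPa = 16000 Pa, q̄ = 0.0058 kg/kg → 0.0058 × 16000 / 9.8 = 9.47 mm
Layer 560–440 hPa: Δp = 120 hPa = 12000 Pa, q̄ = 0.0034 kg/kg → 0.0034 × 12000 / 9.8 = 4.16 mm
Layer 440–250 hPa: Δp = 190 hPa = 19000 Pa, q̄ = 0.00098 kg/kg → 0.00098 × 19000 / 9.8 = 1.90 mm
PW = 23.88 + 5.51 + 9.47 + 4.16 + 1.90 = 44.92 ≈ 44.9 mm.
Rainfall = ε × PW = 0.69 × 44.9 = 31.0 mm.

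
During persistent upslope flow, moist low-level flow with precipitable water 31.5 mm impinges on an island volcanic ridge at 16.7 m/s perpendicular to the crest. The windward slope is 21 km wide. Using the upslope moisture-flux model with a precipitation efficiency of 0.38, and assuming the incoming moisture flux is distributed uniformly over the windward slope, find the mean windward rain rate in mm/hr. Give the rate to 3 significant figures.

Incoming column moisture flux per unit ridge length: F = V × PW = 16.7 × 31.5 = 526.05 mm·m/s.
Spread over the 21 km slope with efficiency ε = 0.38: R = ε·F/W = 0.38 × 526.05 / 21000 m = 9.519e-03 mm/s.
R = 9.519e-03 × 3600 = 34.3 mm/hr.

R ≈ 34.3 mm/hr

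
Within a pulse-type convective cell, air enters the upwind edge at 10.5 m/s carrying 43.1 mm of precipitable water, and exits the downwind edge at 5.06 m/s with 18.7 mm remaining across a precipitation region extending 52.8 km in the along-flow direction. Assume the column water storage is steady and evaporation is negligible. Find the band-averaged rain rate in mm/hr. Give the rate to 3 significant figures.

Column moisture flux per unit crosswind length is F = V × PW.
Inflow: F_in = 10.5 × 43.1 = 452.55 mm·m/s
Outflow: F_out = 5.06 × 18.7 = 94.622 mm·m/s
Steady-state rate R = (F_in − F_out)/L = (452.55 − 94.622) / 52800 m = 6.779e-03 mm/s.
R = 6.779e-03 × 3600 = 24.4 mm/hr.

R ≈ 24.4 mm/hr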